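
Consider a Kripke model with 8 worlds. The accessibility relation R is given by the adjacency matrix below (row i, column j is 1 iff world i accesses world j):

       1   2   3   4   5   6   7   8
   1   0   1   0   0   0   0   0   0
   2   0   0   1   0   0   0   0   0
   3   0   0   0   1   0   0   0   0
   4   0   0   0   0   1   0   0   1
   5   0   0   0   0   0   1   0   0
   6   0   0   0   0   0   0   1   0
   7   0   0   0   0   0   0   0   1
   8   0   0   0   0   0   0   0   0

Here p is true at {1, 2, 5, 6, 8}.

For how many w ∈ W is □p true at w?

5

1: successors {2}; p there: 2:T. ✓
2: successors {3}; p there: 3:F. ✗
3: successors {4}; p there: 4:F. ✗
4: successors {5, 8}; p there: 5:T, 8:T. ✓
5: successors {6}; p there: 6:T. ✓
6: successors {7}; p there: 7:F. ✗
7: successors {8}; p there: 8:T. ✓
8: no successors, so □p holds vacuously. ✓
Satisfying worlds: {1, 4, 5, 7, 8}.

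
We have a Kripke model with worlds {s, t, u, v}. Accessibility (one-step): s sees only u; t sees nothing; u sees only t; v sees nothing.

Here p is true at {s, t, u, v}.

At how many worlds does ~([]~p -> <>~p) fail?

s: []~p -> <>~p is T. ✗
t: []~p -> <>~p is F. ✓
u: []~p -> <>~p is T. ✗
v: []~p -> <>~p is F. ✓
Satisfying worlds: {t, v}.
So ~([]~p -> <>~p) fails at the other 2 worlds.

2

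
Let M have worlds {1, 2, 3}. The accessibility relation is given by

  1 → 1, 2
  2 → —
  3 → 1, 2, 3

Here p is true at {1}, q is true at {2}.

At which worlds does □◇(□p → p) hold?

{2}

1: successors {1, 2}; ◇(□p → p) there: 1:T, 2:F. ✗
2: no successors, so □◇(□p → p) holds vacuously. ✓
3: successors {1, 2, 3}; ◇(□p → p) there: 1:T, 2:F, 3:T. ✗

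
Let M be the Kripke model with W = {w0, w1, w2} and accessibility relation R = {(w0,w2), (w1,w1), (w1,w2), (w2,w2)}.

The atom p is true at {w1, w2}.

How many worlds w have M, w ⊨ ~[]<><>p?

0

w0: []<><>p is T. ✗
w1: []<><>p is T. ✗
w2: []<><>p is T. ✗
Satisfying worlds: ∅.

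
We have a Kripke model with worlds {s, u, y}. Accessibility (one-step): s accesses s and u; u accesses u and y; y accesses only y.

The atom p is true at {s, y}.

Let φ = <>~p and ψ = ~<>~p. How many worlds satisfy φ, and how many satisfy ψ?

For <>~p:
s: successors {s, u}; ~p there: s:F, u:T. ✓
u: successors {u, y}; ~p there: u:T, y:F. ✓
y: successors {y}; ~p there: y:F. ✗
— 2 worlds.
For ~<>~p:
s: <>~p is T. ✗
u: <>~p is T. ✗
y: <>~p is F. ✓
— 1 world.

2 and 1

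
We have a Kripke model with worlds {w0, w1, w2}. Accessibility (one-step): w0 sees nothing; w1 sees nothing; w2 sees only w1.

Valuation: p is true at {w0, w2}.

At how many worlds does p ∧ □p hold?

1

w0: p is T, □p is T. ✓
w1: p is F, □p is T. ✗
w2: p is T, □p is F. ✗
Satisfying worlds: {w0}.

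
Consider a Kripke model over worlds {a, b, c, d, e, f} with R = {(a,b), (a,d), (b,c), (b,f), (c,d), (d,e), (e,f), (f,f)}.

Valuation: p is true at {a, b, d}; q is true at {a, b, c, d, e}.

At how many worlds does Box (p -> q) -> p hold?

a: Box (p -> q) is T, p is T. ✓
b: Box (p -> q) is T, p is T. ✓
c: Box (p -> q) is T, p is F. ✗
d: Box (p -> q) is T, p is T. ✓
e: Box (p -> q) is T, p is F. ✗
f: Box (p -> q) is T, p is F. ✗
Satisfying worlds: {a, b, d}.

3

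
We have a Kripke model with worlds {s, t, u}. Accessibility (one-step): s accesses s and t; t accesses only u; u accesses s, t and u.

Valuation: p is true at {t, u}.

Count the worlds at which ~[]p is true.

s: []p is F. ✓
t: []p is T. ✗
u: []p is F. ✓
Satisfying worlds: {s, u}.

2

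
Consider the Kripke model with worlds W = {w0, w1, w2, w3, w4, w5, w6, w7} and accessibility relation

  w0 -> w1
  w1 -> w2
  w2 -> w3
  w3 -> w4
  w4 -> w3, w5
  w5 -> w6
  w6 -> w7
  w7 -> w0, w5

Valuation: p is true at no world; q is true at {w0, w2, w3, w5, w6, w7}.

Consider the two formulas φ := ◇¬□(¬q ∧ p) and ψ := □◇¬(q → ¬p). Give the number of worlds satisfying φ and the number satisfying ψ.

For ◇¬□(¬q ∧ p):
w0: successors {w1}; ¬□(¬q ∧ p) there: w1:T. ✓
w1: successors {w2}; ¬□(¬q ∧ p) there: w2:T. ✓
w2: successors {w3}; ¬□(¬q ∧ p) there: w3:T. ✓
w3: successors {w4}; ¬□(¬q ∧ p) there: w4:T. ✓
w4: successors {w3, w5}; ¬□(¬q ∧ p) there: w3:T, w5:T. ✓
w5: successors {w6}; ¬□(¬q ∧ p) there: w6:T. ✓
w6: successors {w7}; ¬□(¬q ∧ p) there: w7:T. ✓
w7: successors {w0, w5}; ¬□(¬q ∧ p) there: w0:T, w5:T. ✓
— 8 worlds.
For □◇¬(q → ¬p):
w0: successors {w1}; ◇¬(q → ¬p) there: w1:F. ✗
w1: successors {w2}; ◇¬(q → ¬p) there: w2:F. ✗
w2: successors {w3}; ◇¬(q → ¬p) there: w3:F. ✗
w3: successors {w4}; ◇¬(q → ¬p) there: w4:F. ✗
w4: successors {w3, w5}; ◇¬(q → ¬p) there: w3:F, w5:F. ✗
w5: successors {w6}; ◇¬(q → ¬p) there: w6:F. ✗
w6: successors {w7}; ◇¬(q → ¬p) there: w7:F. ✗
w7: successors {w0, w5}; ◇¬(q → ¬p) there: w0:F, w5:F. ✗
— 0 worlds.

8 and 0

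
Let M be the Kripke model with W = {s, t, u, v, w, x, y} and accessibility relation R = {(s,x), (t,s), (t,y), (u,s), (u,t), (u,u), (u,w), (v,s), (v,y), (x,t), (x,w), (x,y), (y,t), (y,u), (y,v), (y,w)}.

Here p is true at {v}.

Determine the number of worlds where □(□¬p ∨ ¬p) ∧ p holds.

s: □(□¬p ∨ ¬p) is T, p is F. ✗
t: □(□¬p ∨ ¬p) is T, p is F. ✗
u: □(□¬p ∨ ¬p) is T, p is F. ✗
v: □(□¬p ∨ ¬p) is T, p is T. ✓
w: □(□¬p ∨ ¬p) is T, p is F. ✗
x: □(□¬p ∨ ¬p) is T, p is F. ✗
y: □(□¬p ∨ ¬p) is T, p is F. ✗
Satisfying worlds: {v}.

1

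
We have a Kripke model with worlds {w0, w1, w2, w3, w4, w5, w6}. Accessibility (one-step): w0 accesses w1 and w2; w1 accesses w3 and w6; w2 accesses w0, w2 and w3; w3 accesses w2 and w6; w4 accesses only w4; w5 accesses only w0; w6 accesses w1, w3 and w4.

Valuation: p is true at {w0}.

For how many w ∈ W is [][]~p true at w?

w0: successors {w1, w2}; []~p there: w1:T, w2:F. ✗
w1: successors {w3, w6}; []~p there: w3:T, w6:T. ✓
w2: successors {w0, w2, w3}; []~p there: w0:T, w2:F, w3:T. ✗
w3: successors {w2, w6}; []~p there: w2:F, w6:T. ✗
w4: successors {w4}; []~p there: w4:T. ✓
w5: successors {w0}; []~p there: w0:T. ✓
w6: successors {w1, w3, w4}; []~p there: w1:T, w3:T, w4:T. ✓
Satisfying worlds: {w1, w4, w5, w6}.

4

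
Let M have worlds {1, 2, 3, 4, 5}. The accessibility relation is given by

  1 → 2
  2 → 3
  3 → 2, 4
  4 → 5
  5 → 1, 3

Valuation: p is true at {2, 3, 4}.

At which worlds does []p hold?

{1, 2, 3}

1: successors {2}; p there: 2:T. ✓
2: successors {3}; p there: 3:T. ✓
3: successors {2, 4}; p there: 2:T, 4:T. ✓
4: successors {5}; p there: 5:F. ✗
5: successors {1, 3}; p there: 1:F, 3:T. ✗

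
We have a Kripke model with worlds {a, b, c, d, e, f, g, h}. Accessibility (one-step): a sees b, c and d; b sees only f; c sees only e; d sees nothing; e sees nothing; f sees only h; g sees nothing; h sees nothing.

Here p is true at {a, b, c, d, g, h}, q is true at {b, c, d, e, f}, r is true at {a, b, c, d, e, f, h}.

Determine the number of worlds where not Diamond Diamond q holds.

7

a: Diamond Diamond q is T. ✗
b: Diamond Diamond q is F. ✓
c: Diamond Diamond q is F. ✓
d: Diamond Diamond q is F. ✓
e: Diamond Diamond q is F. ✓
f: Diamond Diamond q is F. ✓
g: Diamond Diamond q is F. ✓
h: Diamond Diamond q is F. ✓
Satisfying worlds: {b, c, d, e, f, g, h}.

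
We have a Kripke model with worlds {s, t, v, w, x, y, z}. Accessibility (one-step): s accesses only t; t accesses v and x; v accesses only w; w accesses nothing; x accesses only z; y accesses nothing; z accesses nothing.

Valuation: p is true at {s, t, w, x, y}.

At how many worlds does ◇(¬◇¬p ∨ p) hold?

4

s: successors {t}; ¬◇¬p ∨ p there: t:T. ✓
t: successors {v, x}; ¬◇¬p ∨ p there: v:T, x:T. ✓
v: successors {w}; ¬◇¬p ∨ p there: w:T. ✓
w: no successors, so ◇(¬◇¬p ∨ p) fails. ✗
x: successors {z}; ¬◇¬p ∨ p there: z:T. ✓
y: no successors, so ◇(¬◇¬p ∨ p) fails. ✗
z: no successors, so ◇(¬◇¬p ∨ p) fails. ✗
Satisfying worlds: {s, t, v, x}.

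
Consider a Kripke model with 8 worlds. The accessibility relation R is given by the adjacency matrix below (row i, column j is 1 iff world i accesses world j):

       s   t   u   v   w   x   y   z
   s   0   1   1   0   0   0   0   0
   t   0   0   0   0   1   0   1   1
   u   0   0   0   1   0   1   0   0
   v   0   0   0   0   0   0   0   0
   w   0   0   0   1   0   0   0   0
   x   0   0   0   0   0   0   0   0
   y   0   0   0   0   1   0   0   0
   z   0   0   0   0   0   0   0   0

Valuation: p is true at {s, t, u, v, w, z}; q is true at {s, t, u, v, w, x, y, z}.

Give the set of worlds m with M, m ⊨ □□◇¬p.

{u, v, w, x, z}

s: successors {t, u}; □◇¬p there: t:F, u:F. ✗
t: successors {w, y, z}; □◇¬p there: w:F, y:F, z:T. ✗
u: successors {v, x}; □◇¬p there: v:T, x:T. ✓
v: no successors, so □□◇¬p holds vacuously. ✓
w: successors {v}; □◇¬p there: v:T. ✓
x: no successors, so □□◇¬p holds vacuously. ✓
y: successors {w}; □◇¬p there: w:F. ✗
z: no successors, so □□◇¬p holds vacuously. ✓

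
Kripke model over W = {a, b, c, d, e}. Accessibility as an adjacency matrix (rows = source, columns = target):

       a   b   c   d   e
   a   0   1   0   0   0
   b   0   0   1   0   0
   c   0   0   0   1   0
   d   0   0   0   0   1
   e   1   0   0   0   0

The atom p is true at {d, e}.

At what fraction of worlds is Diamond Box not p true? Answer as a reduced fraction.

3/5

a: successors {b}; Box not p there: b:T. ✓
b: successors {c}; Box not p there: c:F. ✗
c: successors {d}; Box not p there: d:F. ✗
d: successors {e}; Box not p there: e:T. ✓
e: successors {a}; Box not p there: a:T. ✓
That's 3 of 5 worlds, so 3/5.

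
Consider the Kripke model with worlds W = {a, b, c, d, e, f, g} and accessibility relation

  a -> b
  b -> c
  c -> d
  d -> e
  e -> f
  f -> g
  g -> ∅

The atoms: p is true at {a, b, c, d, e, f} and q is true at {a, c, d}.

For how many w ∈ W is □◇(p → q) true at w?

a: successors {b}; ◇(p → q) there: b:T. ✓
b: successors {c}; ◇(p → q) there: c:T. ✓
c: successors {d}; ◇(p → q) there: d:F. ✗
d: successors {e}; ◇(p → q) there: e:F. ✗
e: successors {f}; ◇(p → q) there: f:T. ✓
f: successors {g}; ◇(p → q) there: g:F. ✗
g: no successors, so □◇(p → q) holds vacuously. ✓
Satisfying worlds: {a, b, e, g}.

4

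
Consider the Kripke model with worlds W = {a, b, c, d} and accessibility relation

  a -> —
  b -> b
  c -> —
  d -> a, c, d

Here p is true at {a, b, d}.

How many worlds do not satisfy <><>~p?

3

a: no successors, so <><>~p fails. ✗
b: successors {b}; <>~p there: b:F. ✗
c: no successors, so <><>~p fails. ✗
d: successors {a, c, d}; <>~p there: a:F, c:F, d:T. ✓
Satisfying worlds: {d}.
So <><>~p fails at the other 3 worlds.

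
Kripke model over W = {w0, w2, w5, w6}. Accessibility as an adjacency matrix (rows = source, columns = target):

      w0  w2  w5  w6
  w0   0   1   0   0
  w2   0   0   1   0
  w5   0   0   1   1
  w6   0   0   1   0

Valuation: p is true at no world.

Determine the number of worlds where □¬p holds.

4

w0: successors {w2}; ¬p there: w2:T. ✓
w2: successors {w5}; ¬p there: w5:T. ✓
w5: successors {w5, w6}; ¬p there: w5:T, w6:T. ✓
w6: successors {w5}; ¬p there: w5:T. ✓
Satisfying worlds: {w0, w2, w5, w6}.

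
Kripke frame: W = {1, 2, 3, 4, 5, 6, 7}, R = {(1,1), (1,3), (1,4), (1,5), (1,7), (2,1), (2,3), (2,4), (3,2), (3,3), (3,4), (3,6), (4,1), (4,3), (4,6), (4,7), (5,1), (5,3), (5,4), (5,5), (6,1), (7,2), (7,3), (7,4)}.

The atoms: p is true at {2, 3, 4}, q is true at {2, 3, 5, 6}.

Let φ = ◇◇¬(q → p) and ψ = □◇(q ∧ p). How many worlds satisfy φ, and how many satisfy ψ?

7 and 5

For ◇◇¬(q → p):
1: successors {1, 3, 4, 5, 7}; ◇¬(q → p) there: 1:T, 3:T, 4:T, 5:T, 7:F. ✓
2: successors {1, 3, 4}; ◇¬(q → p) there: 1:T, 3:T, 4:T. ✓
3: successors {2, 3, 4, 6}; ◇¬(q → p) there: 2:F, 3:T, 4:T, 6:F. ✓
4: successors {1, 3, 6, 7}; ◇¬(q → p) there: 1:T, 3:T, 6:F, 7:F. ✓
5: successors {1, 3, 4, 5}; ◇¬(q → p) there: 1:T, 3:T, 4:T, 5:T. ✓
6: successors {1}; ◇¬(q → p) there: 1:T. ✓
7: successors {2, 3, 4}; ◇¬(q → p) there: 2:F, 3:T, 4:T. ✓
— 7 worlds.
For □◇(q ∧ p):
1: successors {1, 3, 4, 5, 7}; ◇(q ∧ p) there: 1:T, 3:T, 4:T, 5:T, 7:T. ✓
2: successors {1, 3, 4}; ◇(q ∧ p) there: 1:T, 3:T, 4:T. ✓
3: successors {2, 3, 4, 6}; ◇(q ∧ p) there: 2:T, 3:T, 4:T, 6:F. ✗
4: successors {1, 3, 6, 7}; ◇(q ∧ p) there: 1:T, 3:T, 6:F, 7:T. ✗
5: successors {1, 3, 4, 5}; ◇(q ∧ p) there: 1:T, 3:T, 4:T, 5:T. ✓
6: successors {1}; ◇(q ∧ p) there: 1:T. ✓
7: successors {2, 3, 4}; ◇(q ∧ p) there: 2:T, 3:T, 4:T. ✓
— 5 worlds.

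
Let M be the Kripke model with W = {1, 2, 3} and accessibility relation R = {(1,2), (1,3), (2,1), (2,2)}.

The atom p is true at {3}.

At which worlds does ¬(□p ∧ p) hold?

1: □p ∧ p is F. ✓
2: □p ∧ p is F. ✓
3: □p ∧ p is T. ✗

{1, 2}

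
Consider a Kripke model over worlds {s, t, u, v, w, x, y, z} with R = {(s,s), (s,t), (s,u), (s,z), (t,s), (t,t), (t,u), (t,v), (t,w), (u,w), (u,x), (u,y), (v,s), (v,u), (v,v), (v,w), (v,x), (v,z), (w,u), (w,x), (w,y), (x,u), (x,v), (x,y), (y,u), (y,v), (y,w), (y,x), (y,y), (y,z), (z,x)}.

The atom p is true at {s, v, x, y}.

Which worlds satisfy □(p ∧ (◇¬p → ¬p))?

s: successors {s, t, u, z}; p ∧ (◇¬p → ¬p) there: s:F, t:F, u:F, z:F. ✗
t: successors {s, t, u, v, w}; p ∧ (◇¬p → ¬p) there: s:F, t:F, u:F, v:F, w:F. ✗
u: successors {w, x, y}; p ∧ (◇¬p → ¬p) there: w:F, x:F, y:F. ✗
v: successors {s, u, v, w, x, z}; p ∧ (◇¬p → ¬p) there: s:F, u:F, v:F, w:F, x:F, z:F. ✗
w: successors {u, x, y}; p ∧ (◇¬p → ¬p) there: u:F, x:F, y:F. ✗
x: successors {u, v, y}; p ∧ (◇¬p → ¬p) there: u:F, v:F, y:F. ✗
y: successors {u, v, w, x, y, z}; p ∧ (◇¬p → ¬p) there: u:F, v:F, w:F, x:F, y:F, z:F. ✗
z: successors {x}; p ∧ (◇¬p → ¬p) there: x:F. ✗

∅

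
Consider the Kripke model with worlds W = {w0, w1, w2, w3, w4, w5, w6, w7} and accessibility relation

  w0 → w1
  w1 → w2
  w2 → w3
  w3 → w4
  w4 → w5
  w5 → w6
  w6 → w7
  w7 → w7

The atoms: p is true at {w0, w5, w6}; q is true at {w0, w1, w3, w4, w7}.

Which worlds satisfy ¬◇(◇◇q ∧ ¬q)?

w0: ◇(◇◇q ∧ ¬q) is F. ✓
w1: ◇(◇◇q ∧ ¬q) is T. ✗
w2: ◇(◇◇q ∧ ¬q) is F. ✓
w3: ◇(◇◇q ∧ ¬q) is F. ✓
w4: ◇(◇◇q ∧ ¬q) is T. ✗
w5: ◇(◇◇q ∧ ¬q) is T. ✗
w6: ◇(◇◇q ∧ ¬q) is F. ✓
w7: ◇(◇◇q ∧ ¬q) is F. ✓

{w0, w2, w3, w6, w7}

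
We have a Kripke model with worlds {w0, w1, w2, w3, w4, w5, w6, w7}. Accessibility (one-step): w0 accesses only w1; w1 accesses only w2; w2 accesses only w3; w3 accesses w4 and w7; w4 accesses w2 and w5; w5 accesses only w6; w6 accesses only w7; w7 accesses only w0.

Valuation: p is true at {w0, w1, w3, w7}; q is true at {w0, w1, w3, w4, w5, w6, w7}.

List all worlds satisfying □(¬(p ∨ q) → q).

{w0, w2, w3, w5, w6, w7}

w0: successors {w1}; ¬(p ∨ q) → q there: w1:T. ✓
w1: successors {w2}; ¬(p ∨ q) → q there: w2:F. ✗
w2: successors {w3}; ¬(p ∨ q) → q there: w3:T. ✓
w3: successors {w4, w7}; ¬(p ∨ q) → q there: w4:T, w7:T. ✓
w4: successors {w2, w5}; ¬(p ∨ q) → q there: w2:F, w5:T. ✗
w5: successors {w6}; ¬(p ∨ q) → q there: w6:T. ✓
w6: successors {w7}; ¬(p ∨ q) → q there: w7:T. ✓
w7: successors {w0}; ¬(p ∨ q) → q there: w0:T. ✓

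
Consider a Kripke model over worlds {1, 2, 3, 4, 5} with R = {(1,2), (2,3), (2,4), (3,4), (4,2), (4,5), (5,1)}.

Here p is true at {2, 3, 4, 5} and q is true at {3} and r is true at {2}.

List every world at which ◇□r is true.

1: successors {2}; □r there: 2:F. ✗
2: successors {3, 4}; □r there: 3:F, 4:F. ✗
3: successors {4}; □r there: 4:F. ✗
4: successors {2, 5}; □r there: 2:F, 5:F. ✗
5: successors {1}; □r there: 1:T. ✓

{5}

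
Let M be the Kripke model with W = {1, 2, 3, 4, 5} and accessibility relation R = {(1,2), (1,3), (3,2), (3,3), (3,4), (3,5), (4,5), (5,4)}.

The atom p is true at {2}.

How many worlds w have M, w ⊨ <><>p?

2

1: successors {2, 3}; <>p there: 2:F, 3:T. ✓
2: no successors, so <><>p fails. ✗
3: successors {2, 3, 4, 5}; <>p there: 2:F, 3:T, 4:F, 5:F. ✓
4: successors {5}; <>p there: 5:F. ✗
5: successors {4}; <>p there: 4:F. ✗
Satisfying worlds: {1, 3}.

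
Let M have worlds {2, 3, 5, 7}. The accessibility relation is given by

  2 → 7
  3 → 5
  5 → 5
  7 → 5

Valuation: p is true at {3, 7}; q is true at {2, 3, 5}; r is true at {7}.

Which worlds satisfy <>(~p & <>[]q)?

2: successors {7}; ~p & <>[]q there: 7:F. ✗
3: successors {5}; ~p & <>[]q there: 5:T. ✓
5: successors {5}; ~p & <>[]q there: 5:T. ✓
7: successors {5}; ~p & <>[]q there: 5:T. ✓

{3, 5, 7}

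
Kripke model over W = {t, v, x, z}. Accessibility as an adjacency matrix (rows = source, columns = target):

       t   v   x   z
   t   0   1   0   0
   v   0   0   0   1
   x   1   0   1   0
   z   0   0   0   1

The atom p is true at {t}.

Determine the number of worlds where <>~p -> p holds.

1

t: <>~p is T, p is T. ✓
v: <>~p is T, p is F. ✗
x: <>~p is T, p is F. ✗
z: <>~p is T, p is F. ✗
Satisfying worlds: {t}.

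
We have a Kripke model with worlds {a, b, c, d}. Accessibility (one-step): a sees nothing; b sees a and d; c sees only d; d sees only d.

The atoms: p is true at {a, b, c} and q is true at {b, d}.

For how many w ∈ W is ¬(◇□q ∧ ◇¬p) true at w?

1

a: ◇□q ∧ ◇¬p is F. ✓
b: ◇□q ∧ ◇¬p is T. ✗
c: ◇□q ∧ ◇¬p is T. ✗
d: ◇□q ∧ ◇¬p is T. ✗
Satisfying worlds: {a}.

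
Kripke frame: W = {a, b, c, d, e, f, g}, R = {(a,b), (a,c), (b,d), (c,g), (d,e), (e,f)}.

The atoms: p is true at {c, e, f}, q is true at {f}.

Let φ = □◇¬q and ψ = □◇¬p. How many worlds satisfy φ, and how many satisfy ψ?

For □◇¬q:
a: successors {b, c}; ◇¬q there: b:T, c:T. ✓
b: successors {d}; ◇¬q there: d:T. ✓
c: successors {g}; ◇¬q there: g:F. ✗
d: successors {e}; ◇¬q there: e:F. ✗
e: successors {f}; ◇¬q there: f:F. ✗
f: no successors, so □◇¬q holds vacuously. ✓
g: no successors, so □◇¬q holds vacuously. ✓
— 4 worlds.
For □◇¬p:
a: successors {b, c}; ◇¬p there: b:T, c:T. ✓
b: successors {d}; ◇¬p there: d:F. ✗
c: successors {g}; ◇¬p there: g:F. ✗
d: successors {e}; ◇¬p there: e:F. ✗
e: successors {f}; ◇¬p there: f:F. ✗
f: no successors, so □◇¬p holds vacuously. ✓
g: no successors, so □◇¬p holds vacuously. ✓
— 3 worlds.

4 and 3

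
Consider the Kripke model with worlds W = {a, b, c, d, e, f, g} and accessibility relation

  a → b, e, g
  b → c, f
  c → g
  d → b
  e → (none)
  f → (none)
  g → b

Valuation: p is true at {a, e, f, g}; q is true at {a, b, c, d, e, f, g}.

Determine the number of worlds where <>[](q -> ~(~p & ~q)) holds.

5

a: successors {b, e, g}; [](q -> ~(~p & ~q)) there: b:T, e:T, g:T. ✓
b: successors {c, f}; [](q -> ~(~p & ~q)) there: c:T, f:T. ✓
c: successors {g}; [](q -> ~(~p & ~q)) there: g:T. ✓
d: successors {b}; [](q -> ~(~p & ~q)) there: b:T. ✓
e: no successors, so <>[](q -> ~(~p & ~q)) fails. ✗
f: no successors, so <>[](q -> ~(~p & ~q)) fails. ✗
g: successors {b}; [](q -> ~(~p & ~q)) there: b:T. ✓
Satisfying worlds: {a, b, c, d, g}.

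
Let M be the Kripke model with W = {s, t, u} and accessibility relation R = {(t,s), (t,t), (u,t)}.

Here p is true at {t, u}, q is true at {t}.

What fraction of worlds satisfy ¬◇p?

1/3

s: ◇p is F. ✓
t: ◇p is T. ✗
u: ◇p is T. ✗
That's 1 of 3 worlds, so 1/3.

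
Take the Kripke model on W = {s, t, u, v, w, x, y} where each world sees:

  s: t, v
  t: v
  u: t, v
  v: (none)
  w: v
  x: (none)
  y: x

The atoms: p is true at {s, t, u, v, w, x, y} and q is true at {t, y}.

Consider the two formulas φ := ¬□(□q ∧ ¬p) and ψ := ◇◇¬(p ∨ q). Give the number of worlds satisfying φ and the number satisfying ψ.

For ¬□(□q ∧ ¬p):
s: □(□q ∧ ¬p) is F. ✓
t: □(□q ∧ ¬p) is F. ✓
u: □(□q ∧ ¬p) is F. ✓
v: □(□q ∧ ¬p) is T. ✗
w: □(□q ∧ ¬p) is F. ✓
x: □(□q ∧ ¬p) is T. ✗
y: □(□q ∧ ¬p) is F. ✓
— 5 worlds.
For ◇◇¬(p ∨ q):
s: successors {t, v}; ◇¬(p ∨ q) there: t:F, v:F. ✗
t: successors {v}; ◇¬(p ∨ q) there: v:F. ✗
u: successors {t, v}; ◇¬(p ∨ q) there: t:F, v:F. ✗
v: no successors, so ◇◇¬(p ∨ q) fails. ✗
w: successors {v}; ◇¬(p ∨ q) there: v:F. ✗
x: no successors, so ◇◇¬(p ∨ q) fails. ✗
y: successors {x}; ◇¬(p ∨ q) there: x:F. ✗
— 0 worlds.

5 and 0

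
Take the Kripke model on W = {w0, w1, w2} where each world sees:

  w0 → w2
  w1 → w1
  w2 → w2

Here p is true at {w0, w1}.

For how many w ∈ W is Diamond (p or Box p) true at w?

w0: successors {w2}; p or Box p there: w2:F. ✗
w1: successors {w1}; p or Box p there: w1:T. ✓
w2: successors {w2}; p or Box p there: w2:F. ✗
Satisfying worlds: {w1}.

1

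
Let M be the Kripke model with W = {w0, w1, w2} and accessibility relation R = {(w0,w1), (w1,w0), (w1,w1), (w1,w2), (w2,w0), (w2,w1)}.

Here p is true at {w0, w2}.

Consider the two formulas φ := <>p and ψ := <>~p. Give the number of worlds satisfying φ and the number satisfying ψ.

For <>p:
w0: successors {w1}; p there: w1:F. ✗
w1: successors {w0, w1, w2}; p there: w0:T, w1:F, w2:T. ✓
w2: successors {w0, w1}; p there: w0:T, w1:F. ✓
— 2 worlds.
For <>~p:
w0: successors {w1}; ~p there: w1:T. ✓
w1: successors {w0, w1, w2}; ~p there: w0:F, w1:T, w2:F. ✓
w2: successors {w0, w1}; ~p there: w0:F, w1:T. ✓
— 3 worlds.

2 and 3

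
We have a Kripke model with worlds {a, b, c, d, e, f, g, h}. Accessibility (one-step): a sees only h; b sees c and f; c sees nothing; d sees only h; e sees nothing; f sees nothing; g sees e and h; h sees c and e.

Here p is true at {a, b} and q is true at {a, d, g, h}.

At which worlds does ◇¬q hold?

a: successors {h}; ¬q there: h:F. ✗
b: successors {c, f}; ¬q there: c:T, f:T. ✓
c: no successors, so ◇¬q fails. ✗
d: successors {h}; ¬q there: h:F. ✗
e: no successors, so ◇¬q fails. ✗
f: no successors, so ◇¬q fails. ✗
g: successors {e, h}; ¬q there: e:T, h:F. ✓
h: successors {c, e}; ¬q there: c:T, e:T. ✓

{b, g, h}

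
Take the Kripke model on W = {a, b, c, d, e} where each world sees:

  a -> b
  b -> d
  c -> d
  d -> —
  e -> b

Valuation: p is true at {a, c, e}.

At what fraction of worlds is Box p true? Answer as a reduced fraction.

a: successors {b}; p there: b:F. ✗
b: successors {d}; p there: d:F. ✗
c: successors {d}; p there: d:F. ✗
d: no successors, so Box p holds vacuously. ✓
e: successors {b}; p there: b:F. ✗
That's 1 of 5 worlds, so 1/5.

1/5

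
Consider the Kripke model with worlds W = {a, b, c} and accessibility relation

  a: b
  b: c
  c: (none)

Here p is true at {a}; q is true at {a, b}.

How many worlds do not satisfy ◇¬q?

a: successors {b}; ¬q there: b:F. ✗
b: successors {c}; ¬q there: c:T. ✓
c: no successors, so ◇¬q fails. ✗
Satisfying worlds: {b}.
So ◇¬q fails at the other 2 worlds.

2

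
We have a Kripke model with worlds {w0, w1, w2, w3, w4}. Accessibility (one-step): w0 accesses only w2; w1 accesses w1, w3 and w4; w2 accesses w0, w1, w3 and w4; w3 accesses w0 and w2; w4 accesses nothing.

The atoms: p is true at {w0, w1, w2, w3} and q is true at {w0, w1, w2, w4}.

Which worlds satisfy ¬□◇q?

{w1, w2}

w0: □◇q is T. ✗
w1: □◇q is F. ✓
w2: □◇q is F. ✓
w3: □◇q is T. ✗
w4: □◇q is T. ✗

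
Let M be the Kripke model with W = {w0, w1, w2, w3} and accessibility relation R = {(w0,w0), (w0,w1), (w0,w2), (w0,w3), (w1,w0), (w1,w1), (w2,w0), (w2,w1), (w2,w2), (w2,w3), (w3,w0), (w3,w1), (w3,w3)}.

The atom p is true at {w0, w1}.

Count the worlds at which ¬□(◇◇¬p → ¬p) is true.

w0: □(◇◇¬p → ¬p) is F. ✓
w1: □(◇◇¬p → ¬p) is F. ✓
w2: □(◇◇¬p → ¬p) is F. ✓
w3: □(◇◇¬p → ¬p) is F. ✓
Satisfying worlds: {w0, w1, w2, w3}.

4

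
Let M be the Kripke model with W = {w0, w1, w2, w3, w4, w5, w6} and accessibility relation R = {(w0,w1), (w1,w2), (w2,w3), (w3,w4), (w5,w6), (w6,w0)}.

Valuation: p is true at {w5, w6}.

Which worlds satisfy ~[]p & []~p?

{w0, w1, w2, w3, w6}

w0: ~[]p is T, []~p is T. ✓
w1: ~[]p is T, []~p is T. ✓
w2: ~[]p is T, []~p is T. ✓
w3: ~[]p is T, []~p is T. ✓
w4: ~[]p is F, []~p is T. ✗
w5: ~[]p is F, []~p is F. ✗
w6: ~[]p is T, []~p is T. ✓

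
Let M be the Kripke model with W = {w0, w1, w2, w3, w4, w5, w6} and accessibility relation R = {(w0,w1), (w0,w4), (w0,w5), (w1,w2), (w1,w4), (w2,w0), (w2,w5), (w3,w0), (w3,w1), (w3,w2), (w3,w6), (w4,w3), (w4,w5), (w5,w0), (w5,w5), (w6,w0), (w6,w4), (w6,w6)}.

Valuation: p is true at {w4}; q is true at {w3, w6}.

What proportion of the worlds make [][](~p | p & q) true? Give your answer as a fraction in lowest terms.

w0: successors {w1, w4, w5}; [](~p | p & q) there: w1:F, w4:T, w5:T. ✗
w1: successors {w2, w4}; [](~p | p & q) there: w2:T, w4:T. ✓
w2: successors {w0, w5}; [](~p | p & q) there: w0:F, w5:T. ✗
w3: successors {w0, w1, w2, w6}; [](~p | p & q) there: w0:F, w1:F, w2:T, w6:F. ✗
w4: successors {w3, w5}; [](~p | p & q) there: w3:T, w5:T. ✓
w5: successors {w0, w5}; [](~p | p & q) there: w0:F, w5:T. ✗
w6: successors {w0, w4, w6}; [](~p | p & q) there: w0:F, w4:T, w6:F. ✗
That's 2 of 7 worlds, so 2/7.

2/7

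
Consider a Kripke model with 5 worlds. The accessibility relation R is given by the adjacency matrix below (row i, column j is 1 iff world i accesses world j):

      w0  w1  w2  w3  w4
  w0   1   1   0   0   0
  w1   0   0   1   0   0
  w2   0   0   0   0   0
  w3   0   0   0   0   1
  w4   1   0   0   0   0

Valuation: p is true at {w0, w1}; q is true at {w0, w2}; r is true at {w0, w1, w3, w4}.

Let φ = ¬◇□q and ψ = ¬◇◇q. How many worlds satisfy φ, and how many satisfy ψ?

2 and 2

For ¬◇□q:
w0: ◇□q is T. ✗
w1: ◇□q is T. ✗
w2: ◇□q is F. ✓
w3: ◇□q is T. ✗
w4: ◇□q is F. ✓
— 2 worlds.
For ¬◇◇q:
w0: ◇◇q is T. ✗
w1: ◇◇q is F. ✓
w2: ◇◇q is F. ✓
w3: ◇◇q is T. ✗
w4: ◇◇q is T. ✗
— 2 worlds.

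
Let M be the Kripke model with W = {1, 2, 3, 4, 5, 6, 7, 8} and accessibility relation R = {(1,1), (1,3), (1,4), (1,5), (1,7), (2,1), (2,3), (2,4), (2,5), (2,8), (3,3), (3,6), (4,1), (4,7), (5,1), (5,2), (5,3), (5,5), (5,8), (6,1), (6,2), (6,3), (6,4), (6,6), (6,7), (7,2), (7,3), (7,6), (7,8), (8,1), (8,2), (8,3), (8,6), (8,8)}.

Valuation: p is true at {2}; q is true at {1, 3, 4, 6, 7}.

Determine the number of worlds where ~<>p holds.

1: <>p is F. ✓
2: <>p is F. ✓
3: <>p is F. ✓
4: <>p is F. ✓
5: <>p is T. ✗
6: <>p is T. ✗
7: <>p is T. ✗
8: <>p is T. ✗
Satisfying worlds: {1, 2, 3, 4}.

4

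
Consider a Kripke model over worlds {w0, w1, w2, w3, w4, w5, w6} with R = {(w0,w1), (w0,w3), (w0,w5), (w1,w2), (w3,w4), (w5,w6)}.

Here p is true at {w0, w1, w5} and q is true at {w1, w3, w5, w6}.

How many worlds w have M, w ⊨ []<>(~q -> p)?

3

w0: successors {w1, w3, w5}; <>(~q -> p) there: w1:F, w3:F, w5:T. ✗
w1: successors {w2}; <>(~q -> p) there: w2:F. ✗
w2: no successors, so []<>(~q -> p) holds vacuously. ✓
w3: successors {w4}; <>(~q -> p) there: w4:F. ✗
w4: no successors, so []<>(~q -> p) holds vacuously. ✓
w5: successors {w6}; <>(~q -> p) there: w6:F. ✗
w6: no successors, so []<>(~q -> p) holds vacuously. ✓
Satisfying worlds: {w2, w4, w6}.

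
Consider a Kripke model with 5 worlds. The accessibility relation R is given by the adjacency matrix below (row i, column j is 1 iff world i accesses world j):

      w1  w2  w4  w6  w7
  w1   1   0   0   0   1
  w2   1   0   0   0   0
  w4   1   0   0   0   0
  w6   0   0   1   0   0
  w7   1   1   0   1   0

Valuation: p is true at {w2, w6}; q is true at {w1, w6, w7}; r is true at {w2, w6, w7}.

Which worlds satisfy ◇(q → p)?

w1: successors {w1, w7}; q → p there: w1:F, w7:F. ✗
w2: successors {w1}; q → p there: w1:F. ✗
w4: successors {w1}; q → p there: w1:F. ✗
w6: successors {w4}; q → p there: w4:T. ✓
w7: successors {w1, w2, w6}; q → p there: w1:F, w2:T, w6:T. ✓

{w6, w7}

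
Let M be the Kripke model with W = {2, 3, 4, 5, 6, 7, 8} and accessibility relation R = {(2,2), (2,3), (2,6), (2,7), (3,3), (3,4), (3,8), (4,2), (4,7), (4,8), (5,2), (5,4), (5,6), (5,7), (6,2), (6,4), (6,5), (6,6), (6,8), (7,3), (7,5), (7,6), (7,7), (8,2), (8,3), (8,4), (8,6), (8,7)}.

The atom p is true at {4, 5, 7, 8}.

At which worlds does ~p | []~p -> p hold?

{4, 5, 7, 8}

2: ~p | []~p is T, p is F. ✗
3: ~p | []~p is T, p is F. ✗
4: ~p | []~p is F, p is T. ✓
5: ~p | []~p is F, p is T. ✓
6: ~p | []~p is T, p is F. ✗
7: ~p | []~p is F, p is T. ✓
8: ~p | []~p is F, p is T. ✓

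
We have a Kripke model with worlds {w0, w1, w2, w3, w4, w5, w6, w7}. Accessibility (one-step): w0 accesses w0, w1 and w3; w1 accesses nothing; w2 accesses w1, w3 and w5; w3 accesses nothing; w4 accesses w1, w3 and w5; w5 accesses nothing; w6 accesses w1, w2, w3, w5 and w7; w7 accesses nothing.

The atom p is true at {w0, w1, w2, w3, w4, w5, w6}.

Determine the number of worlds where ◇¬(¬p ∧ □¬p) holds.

4

w0: successors {w0, w1, w3}; ¬(¬p ∧ □¬p) there: w0:T, w1:T, w3:T. ✓
w1: no successors, so ◇¬(¬p ∧ □¬p) fails. ✗
w2: successors {w1, w3, w5}; ¬(¬p ∧ □¬p) there: w1:T, w3:T, w5:T. ✓
w3: no successors, so ◇¬(¬p ∧ □¬p) fails. ✗
w4: successors {w1, w3, w5}; ¬(¬p ∧ □¬p) there: w1:T, w3:T, w5:T. ✓
w5: no successors, so ◇¬(¬p ∧ □¬p) fails. ✗
w6: successors {w1, w2, w3, w5, w7}; ¬(¬p ∧ □¬p) there: w1:T, w2:T, w3:T, w5:T, w7:F. ✓
w7: no successors, so ◇¬(¬p ∧ □¬p) fails. ✗
Satisfying worlds: {w0, w2, w4, w6}.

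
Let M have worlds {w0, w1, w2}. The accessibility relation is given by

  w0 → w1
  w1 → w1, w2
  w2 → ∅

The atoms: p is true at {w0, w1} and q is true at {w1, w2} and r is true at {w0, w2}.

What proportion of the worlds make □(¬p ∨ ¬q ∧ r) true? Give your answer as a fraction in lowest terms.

1/3

w0: successors {w1}; ¬p ∨ ¬q ∧ r there: w1:F. ✗
w1: successors {w1, w2}; ¬p ∨ ¬q ∧ r there: w1:F, w2:T. ✗
w2: no successors, so □(¬p ∨ ¬q ∧ r) holds vacuously. ✓
That's 1 of 3 worlds, so 1/3.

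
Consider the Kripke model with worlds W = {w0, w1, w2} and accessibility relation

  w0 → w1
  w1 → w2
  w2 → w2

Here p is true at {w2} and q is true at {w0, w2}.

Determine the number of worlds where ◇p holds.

w0: successors {w1}; p there: w1:F. ✗
w1: successors {w2}; p there: w2:T. ✓
w2: successors {w2}; p there: w2:T. ✓
Satisfying worlds: {w1, w2}.

2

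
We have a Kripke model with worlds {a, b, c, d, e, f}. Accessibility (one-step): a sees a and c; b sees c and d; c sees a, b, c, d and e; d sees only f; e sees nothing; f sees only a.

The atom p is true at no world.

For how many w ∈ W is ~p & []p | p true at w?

1

a: ~p & []p is F, p is F. ✗
b: ~p & []p is F, p is F. ✗
c: ~p & []p is F, p is F. ✗
d: ~p & []p is F, p is F. ✗
e: ~p & []p is T, p is F. ✓
f: ~p & []p is F, p is F. ✗
Satisfying worlds: {e}.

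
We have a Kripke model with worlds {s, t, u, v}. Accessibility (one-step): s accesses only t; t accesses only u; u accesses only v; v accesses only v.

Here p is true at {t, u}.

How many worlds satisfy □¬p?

s: successors {t}; ¬p there: t:F. ✗
t: successors {u}; ¬p there: u:F. ✗
u: successors {v}; ¬p there: v:T. ✓
v: successors {v}; ¬p there: v:T. ✓
Satisfying worlds: {u, v}.

2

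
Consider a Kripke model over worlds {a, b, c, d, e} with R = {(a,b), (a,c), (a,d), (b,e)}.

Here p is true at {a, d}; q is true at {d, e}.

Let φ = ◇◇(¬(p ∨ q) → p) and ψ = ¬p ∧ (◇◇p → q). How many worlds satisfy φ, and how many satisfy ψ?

1 and 3

For ◇◇(¬(p ∨ q) → p):
a: successors {b, c, d}; ◇(¬(p ∨ q) → p) there: b:T, c:F, d:F. ✓
b: successors {e}; ◇(¬(p ∨ q) → p) there: e:F. ✗
c: no successors, so ◇◇(¬(p ∨ q) → p) fails. ✗
d: no successors, so ◇◇(¬(p ∨ q) → p) fails. ✗
e: no successors, so ◇◇(¬(p ∨ q) → p) fails. ✗
— 1 world.
For ¬p ∧ (◇◇p → q):
a: ¬p is F, ◇◇p → q is T. ✗
b: ¬p is T, ◇◇p → q is T. ✓
c: ¬p is T, ◇◇p → q is T. ✓
d: ¬p is F, ◇◇p → q is T. ✗
e: ¬p is T, ◇◇p → q is T. ✓
— 3 worlds.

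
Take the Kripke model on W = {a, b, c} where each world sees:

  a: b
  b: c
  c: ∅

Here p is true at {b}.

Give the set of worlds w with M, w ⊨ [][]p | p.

{b, c}

a: [][]p is F, p is F. ✗
b: [][]p is T, p is T. ✓
c: [][]p is T, p is F. ✓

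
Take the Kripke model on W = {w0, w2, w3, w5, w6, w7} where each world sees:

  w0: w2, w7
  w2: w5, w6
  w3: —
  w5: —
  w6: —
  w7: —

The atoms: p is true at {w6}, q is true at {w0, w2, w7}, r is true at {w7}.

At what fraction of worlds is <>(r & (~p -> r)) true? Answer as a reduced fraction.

1/6

w0: successors {w2, w7}; r & (~p -> r) there: w2:F, w7:T. ✓
w2: successors {w5, w6}; r & (~p -> r) there: w5:F, w6:F. ✗
w3: no successors, so <>(r & (~p -> r)) fails. ✗
w5: no successors, so <>(r & (~p -> r)) fails. ✗
w6: no successors, so <>(r & (~p -> r)) fails. ✗
w7: no successors, so <>(r & (~p -> r)) fails. ✗
That's 1 of 6 worlds, so 1/6.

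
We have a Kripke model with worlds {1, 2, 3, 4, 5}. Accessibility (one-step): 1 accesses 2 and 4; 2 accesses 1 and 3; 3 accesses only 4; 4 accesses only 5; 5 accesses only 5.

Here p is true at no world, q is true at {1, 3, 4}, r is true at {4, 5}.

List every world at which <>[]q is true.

1: successors {2, 4}; []q there: 2:T, 4:F. ✓
2: successors {1, 3}; []q there: 1:F, 3:T. ✓
3: successors {4}; []q there: 4:F. ✗
4: successors {5}; []q there: 5:F. ✗
5: successors {5}; []q there: 5:F. ✗

{1, 2}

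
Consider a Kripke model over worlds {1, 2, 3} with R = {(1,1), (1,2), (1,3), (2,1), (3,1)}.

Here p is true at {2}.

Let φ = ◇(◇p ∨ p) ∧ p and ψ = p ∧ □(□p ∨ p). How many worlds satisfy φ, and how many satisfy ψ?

For ◇(◇p ∨ p) ∧ p:
1: ◇(◇p ∨ p) is T, p is F. ✗
2: ◇(◇p ∨ p) is T, p is T. ✓
3: ◇(◇p ∨ p) is T, p is F. ✗
— 1 world.
For p ∧ □(□p ∨ p):
1: p is F, □(□p ∨ p) is F. ✗
2: p is T, □(□p ∨ p) is F. ✗
3: p is F, □(□p ∨ p) is F. ✗
— 0 worlds.

1 and 0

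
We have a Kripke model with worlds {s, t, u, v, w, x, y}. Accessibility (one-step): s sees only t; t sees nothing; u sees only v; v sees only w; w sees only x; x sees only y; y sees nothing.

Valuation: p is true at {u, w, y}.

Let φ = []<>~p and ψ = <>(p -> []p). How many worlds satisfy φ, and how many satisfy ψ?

3 and 4

For []<>~p:
s: successors {t}; <>~p there: t:F. ✗
t: no successors, so []<>~p holds vacuously. ✓
u: successors {v}; <>~p there: v:F. ✗
v: successors {w}; <>~p there: w:T. ✓
w: successors {x}; <>~p there: x:F. ✗
x: successors {y}; <>~p there: y:F. ✗
y: no successors, so []<>~p holds vacuously. ✓
— 3 worlds.
For <>(p -> []p):
s: successors {t}; p -> []p there: t:T. ✓
t: no successors, so <>(p -> []p) fails. ✗
u: successors {v}; p -> []p there: v:T. ✓
v: successors {w}; p -> []p there: w:F. ✗
w: successors {x}; p -> []p there: x:T. ✓
x: successors {y}; p -> []p there: y:T. ✓
y: no successors, so <>(p -> []p) fails. ✗
— 4 worlds.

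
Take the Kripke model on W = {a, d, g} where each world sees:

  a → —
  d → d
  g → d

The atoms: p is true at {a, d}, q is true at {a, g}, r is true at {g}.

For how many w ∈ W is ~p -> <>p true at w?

3

a: ~p is F, <>p is F. ✓
d: ~p is F, <>p is T. ✓
g: ~p is T, <>p is T. ✓
Satisfying worlds: {a, d, g}.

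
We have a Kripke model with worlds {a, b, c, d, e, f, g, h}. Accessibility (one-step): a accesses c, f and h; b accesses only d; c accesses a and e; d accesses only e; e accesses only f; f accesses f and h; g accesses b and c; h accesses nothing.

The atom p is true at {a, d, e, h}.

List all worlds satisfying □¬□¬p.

{b, e, g, h}

a: successors {c, f, h}; ¬□¬p there: c:T, f:T, h:F. ✗
b: successors {d}; ¬□¬p there: d:T. ✓
c: successors {a, e}; ¬□¬p there: a:T, e:F. ✗
d: successors {e}; ¬□¬p there: e:F. ✗
e: successors {f}; ¬□¬p there: f:T. ✓
f: successors {f, h}; ¬□¬p there: f:T, h:F. ✗
g: successors {b, c}; ¬□¬p there: b:T, c:T. ✓
h: no successors, so □¬□¬p holds vacuously. ✓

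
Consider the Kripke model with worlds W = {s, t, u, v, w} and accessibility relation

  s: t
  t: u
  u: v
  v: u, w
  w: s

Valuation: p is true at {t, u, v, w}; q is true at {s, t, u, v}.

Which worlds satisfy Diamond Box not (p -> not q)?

s: successors {t}; Box not (p -> not q) there: t:T. ✓
t: successors {u}; Box not (p -> not q) there: u:T. ✓
u: successors {v}; Box not (p -> not q) there: v:F. ✗
v: successors {u, w}; Box not (p -> not q) there: u:T, w:F. ✓
w: successors {s}; Box not (p -> not q) there: s:T. ✓

{s, t, v, w}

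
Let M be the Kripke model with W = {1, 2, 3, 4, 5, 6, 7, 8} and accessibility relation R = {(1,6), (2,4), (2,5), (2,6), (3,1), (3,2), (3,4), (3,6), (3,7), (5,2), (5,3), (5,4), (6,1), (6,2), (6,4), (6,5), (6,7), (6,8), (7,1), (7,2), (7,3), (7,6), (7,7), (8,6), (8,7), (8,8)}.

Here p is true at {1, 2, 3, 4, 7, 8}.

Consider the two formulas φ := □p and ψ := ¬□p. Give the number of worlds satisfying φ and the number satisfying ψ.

2 and 6

For □p:
1: successors {6}; p there: 6:F. ✗
2: successors {4, 5, 6}; p there: 4:T, 5:F, 6:F. ✗
3: successors {1, 2, 4, 6, 7}; p there: 1:T, 2:T, 4:T, 6:F, 7:T. ✗
4: no successors, so □p holds vacuously. ✓
5: successors {2, 3, 4}; p there: 2:T, 3:T, 4:T. ✓
6: successors {1, 2, 4, 5, 7, 8}; p there: 1:T, 2:T, 4:T, 5:F, 7:T, 8:T. ✗
7: successors {1, 2, 3, 6, 7}; p there: 1:T, 2:T, 3:T, 6:F, 7:T. ✗
8: successors {6, 7, 8}; p there: 6:F, 7:T, 8:T. ✗
— 2 worlds.
For ¬□p:
1: □p is F. ✓
2: □p is F. ✓
3: □p is F. ✓
4: □p is T. ✗
5: □p is T. ✗
6: □p is F. ✓
7: □p is F. ✓
8: □p is F. ✓
— 6 worlds.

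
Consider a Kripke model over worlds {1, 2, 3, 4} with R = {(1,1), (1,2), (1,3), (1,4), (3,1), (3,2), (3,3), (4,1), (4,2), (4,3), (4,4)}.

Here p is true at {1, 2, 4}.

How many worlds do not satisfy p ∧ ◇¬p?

2

1: p is T, ◇¬p is T. ✓
2: p is T, ◇¬p is F. ✗
3: p is F, ◇¬p is T. ✗
4: p is T, ◇¬p is T. ✓
Satisfying worlds: {1, 4}.
So p ∧ ◇¬p fails at the other 2 worlds.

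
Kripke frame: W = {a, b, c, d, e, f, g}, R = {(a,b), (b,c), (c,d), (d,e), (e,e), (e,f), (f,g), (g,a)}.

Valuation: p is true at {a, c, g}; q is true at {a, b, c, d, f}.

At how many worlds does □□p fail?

5

a: successors {b}; □p there: b:T. ✓
b: successors {c}; □p there: c:F. ✗
c: successors {d}; □p there: d:F. ✗
d: successors {e}; □p there: e:F. ✗
e: successors {e, f}; □p there: e:F, f:T. ✗
f: successors {g}; □p there: g:T. ✓
g: successors {a}; □p there: a:F. ✗
Satisfying worlds: {a, f}.
So □□p fails at the other 5 worlds.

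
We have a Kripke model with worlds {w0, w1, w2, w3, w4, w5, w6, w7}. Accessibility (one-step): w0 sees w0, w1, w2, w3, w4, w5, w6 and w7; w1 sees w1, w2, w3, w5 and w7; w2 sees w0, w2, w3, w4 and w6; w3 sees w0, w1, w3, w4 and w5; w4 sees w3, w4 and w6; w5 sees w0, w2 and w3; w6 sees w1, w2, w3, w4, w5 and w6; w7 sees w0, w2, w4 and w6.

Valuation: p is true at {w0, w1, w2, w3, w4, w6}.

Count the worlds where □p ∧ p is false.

6

w0: □p is F, p is T. ✗
w1: □p is F, p is T. ✗
w2: □p is T, p is T. ✓
w3: □p is F, p is T. ✗
w4: □p is T, p is T. ✓
w5: □p is T, p is F. ✗
w6: □p is F, p is T. ✗
w7: □p is T, p is F. ✗
Satisfying worlds: {w2, w4}.
So □p ∧ p fails at the other 6 worlds.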